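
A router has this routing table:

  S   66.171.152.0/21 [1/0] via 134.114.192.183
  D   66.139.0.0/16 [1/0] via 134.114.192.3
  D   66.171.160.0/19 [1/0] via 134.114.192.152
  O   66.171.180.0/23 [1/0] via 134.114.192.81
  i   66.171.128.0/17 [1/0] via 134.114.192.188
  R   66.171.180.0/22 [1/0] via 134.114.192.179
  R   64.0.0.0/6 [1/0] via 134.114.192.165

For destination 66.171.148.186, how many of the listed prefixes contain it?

2

Prefixes containing 66.171.148.186:
  64.0.0.0/6 (64.0.0.0 - 67.255.255.255)
  66.171.128.0/17 (66.171.128.0 - 66.171.255.255)
Total matching entries: 2.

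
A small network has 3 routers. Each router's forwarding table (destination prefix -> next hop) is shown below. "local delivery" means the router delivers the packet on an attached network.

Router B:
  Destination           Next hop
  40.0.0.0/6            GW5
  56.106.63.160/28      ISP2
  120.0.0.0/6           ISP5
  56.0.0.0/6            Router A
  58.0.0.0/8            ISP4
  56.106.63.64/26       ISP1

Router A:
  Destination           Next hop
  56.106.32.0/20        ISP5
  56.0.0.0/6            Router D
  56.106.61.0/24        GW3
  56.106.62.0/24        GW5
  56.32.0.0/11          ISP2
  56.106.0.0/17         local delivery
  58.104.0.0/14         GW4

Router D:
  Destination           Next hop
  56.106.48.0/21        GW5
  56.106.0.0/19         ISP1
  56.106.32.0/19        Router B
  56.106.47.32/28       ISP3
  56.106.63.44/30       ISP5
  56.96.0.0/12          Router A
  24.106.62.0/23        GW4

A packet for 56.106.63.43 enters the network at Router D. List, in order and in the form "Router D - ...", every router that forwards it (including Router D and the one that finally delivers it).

Router D - Router B - Router A

At Router D: longest match for 56.106.63.43 is 56.106.32.0/19 -> Router B
At Router B: longest match for 56.106.63.43 is 56.0.0.0/6 -> Router A
At Router A: longest match for 56.106.63.43 is 56.106.0.0/17 -> local delivery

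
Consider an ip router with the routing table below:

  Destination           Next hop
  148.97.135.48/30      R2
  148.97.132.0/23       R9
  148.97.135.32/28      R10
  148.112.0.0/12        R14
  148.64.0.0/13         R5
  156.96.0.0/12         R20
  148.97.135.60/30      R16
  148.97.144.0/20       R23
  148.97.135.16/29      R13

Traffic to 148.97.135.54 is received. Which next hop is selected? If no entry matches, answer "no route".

no route

No entry's prefix contains 148.97.135.54; there is no default route.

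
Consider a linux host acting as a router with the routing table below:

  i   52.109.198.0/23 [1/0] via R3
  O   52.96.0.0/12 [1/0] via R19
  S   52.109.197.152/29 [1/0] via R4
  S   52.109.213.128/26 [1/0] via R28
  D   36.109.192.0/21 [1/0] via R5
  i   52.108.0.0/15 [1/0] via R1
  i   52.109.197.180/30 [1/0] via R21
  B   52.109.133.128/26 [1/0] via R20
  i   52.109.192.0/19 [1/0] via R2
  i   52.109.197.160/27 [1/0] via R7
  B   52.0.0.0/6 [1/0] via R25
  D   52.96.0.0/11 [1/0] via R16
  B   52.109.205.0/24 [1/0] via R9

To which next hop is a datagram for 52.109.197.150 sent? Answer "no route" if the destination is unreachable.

R2

Routes whose prefix contains 52.109.197.150:
  52.0.0.0/6 (52.0.0.0 - 55.255.255.255) -> R25
  52.96.0.0/11 (52.96.0.0 - 52.127.255.255) -> R16
  52.96.0.0/12 (52.96.0.0 - 52.111.255.255) -> R19
  52.108.0.0/15 (52.108.0.0 - 52.109.255.255) -> R1
  52.109.192.0/19 (52.109.192.0 - 52.109.223.255) -> R2
More-specific entries that do NOT match:
  52.109.197.180/30 (52.109.197.180 - 52.109.197.183) does not contain 52.109.197.150
  52.109.197.152/29 (52.109.197.152 - 52.109.197.159) does not contain 52.109.197.150
  52.109.197.160/27 (52.109.197.160 - 52.109.197.191) does not contain 52.109.197.150
  52.109.213.128/26 (52.109.213.128 - 52.109.213.191) does not contain 52.109.197.150
  52.109.133.128/26 (52.109.133.128 - 52.109.133.191) does not contain 52.109.197.150
  52.109.205.0/24 (52.109.205.0 - 52.109.205.255) does not contain 52.109.197.150
  52.109.198.0/23 (52.109.198.0 - 52.109.199.255) does not contain 52.109.197.150
  36.109.192.0/21 (36.109.192.0 - 36.109.199.255) does not contain 52.109.197.150
Longest matching prefix is /19 -> next hop R2.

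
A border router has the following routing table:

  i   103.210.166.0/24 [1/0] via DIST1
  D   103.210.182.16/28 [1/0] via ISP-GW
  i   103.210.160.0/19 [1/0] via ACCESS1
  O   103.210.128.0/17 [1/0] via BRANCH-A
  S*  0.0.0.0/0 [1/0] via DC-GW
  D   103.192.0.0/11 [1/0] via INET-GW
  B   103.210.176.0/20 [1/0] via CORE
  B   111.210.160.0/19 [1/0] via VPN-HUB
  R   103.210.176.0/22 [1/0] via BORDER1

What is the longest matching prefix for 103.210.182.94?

103.210.176.0/20

Entries matching 103.210.182.94:
  0.0.0.0/0 (default, matches everything)
  103.192.0.0/11 (103.192.0.0 - 103.223.255.255)
  103.210.128.0/17 (103.210.128.0 - 103.210.255.255)
  103.210.160.0/19 (103.210.160.0 - 103.210.191.255)
  103.210.176.0/20 (103.210.176.0 - 103.210.191.255)
Most specific is 103.210.176.0/20.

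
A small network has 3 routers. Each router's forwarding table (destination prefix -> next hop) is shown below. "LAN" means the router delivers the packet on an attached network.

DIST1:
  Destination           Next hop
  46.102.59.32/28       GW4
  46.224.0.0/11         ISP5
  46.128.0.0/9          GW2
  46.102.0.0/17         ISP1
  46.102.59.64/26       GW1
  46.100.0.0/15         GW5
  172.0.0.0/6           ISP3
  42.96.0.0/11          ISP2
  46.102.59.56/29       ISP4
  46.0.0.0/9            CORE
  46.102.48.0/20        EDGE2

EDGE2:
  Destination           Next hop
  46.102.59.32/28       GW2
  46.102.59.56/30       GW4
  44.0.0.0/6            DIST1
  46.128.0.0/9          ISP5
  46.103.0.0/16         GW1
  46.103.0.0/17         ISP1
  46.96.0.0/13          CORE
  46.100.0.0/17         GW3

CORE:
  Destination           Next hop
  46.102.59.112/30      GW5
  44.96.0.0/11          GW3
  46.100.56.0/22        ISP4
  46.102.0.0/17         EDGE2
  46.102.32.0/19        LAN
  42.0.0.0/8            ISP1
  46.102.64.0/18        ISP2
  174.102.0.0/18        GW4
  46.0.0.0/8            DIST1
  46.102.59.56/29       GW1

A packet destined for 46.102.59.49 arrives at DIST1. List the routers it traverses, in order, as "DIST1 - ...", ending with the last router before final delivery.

DIST1 - EDGE2 - CORE

At DIST1: longest match for 46.102.59.49 is 46.102.48.0/20 -> EDGE2
At EDGE2: longest match for 46.102.59.49 is 46.96.0.0/13 -> CORE
At CORE: longest match for 46.102.59.49 is 46.102.32.0/19 -> LAN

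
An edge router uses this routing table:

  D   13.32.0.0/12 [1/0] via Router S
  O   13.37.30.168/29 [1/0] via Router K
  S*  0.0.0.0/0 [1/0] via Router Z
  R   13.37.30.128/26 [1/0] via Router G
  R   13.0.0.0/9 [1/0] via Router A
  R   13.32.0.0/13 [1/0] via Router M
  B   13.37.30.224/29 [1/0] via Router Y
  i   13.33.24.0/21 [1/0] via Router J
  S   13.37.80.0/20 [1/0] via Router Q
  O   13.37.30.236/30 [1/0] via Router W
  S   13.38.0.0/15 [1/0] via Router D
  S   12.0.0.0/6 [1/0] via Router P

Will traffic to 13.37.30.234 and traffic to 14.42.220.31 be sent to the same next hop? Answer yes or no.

13.37.30.234: longest match 13.32.0.0/13 -> Router M
14.42.220.31: longest match 12.0.0.0/6 -> Router P

no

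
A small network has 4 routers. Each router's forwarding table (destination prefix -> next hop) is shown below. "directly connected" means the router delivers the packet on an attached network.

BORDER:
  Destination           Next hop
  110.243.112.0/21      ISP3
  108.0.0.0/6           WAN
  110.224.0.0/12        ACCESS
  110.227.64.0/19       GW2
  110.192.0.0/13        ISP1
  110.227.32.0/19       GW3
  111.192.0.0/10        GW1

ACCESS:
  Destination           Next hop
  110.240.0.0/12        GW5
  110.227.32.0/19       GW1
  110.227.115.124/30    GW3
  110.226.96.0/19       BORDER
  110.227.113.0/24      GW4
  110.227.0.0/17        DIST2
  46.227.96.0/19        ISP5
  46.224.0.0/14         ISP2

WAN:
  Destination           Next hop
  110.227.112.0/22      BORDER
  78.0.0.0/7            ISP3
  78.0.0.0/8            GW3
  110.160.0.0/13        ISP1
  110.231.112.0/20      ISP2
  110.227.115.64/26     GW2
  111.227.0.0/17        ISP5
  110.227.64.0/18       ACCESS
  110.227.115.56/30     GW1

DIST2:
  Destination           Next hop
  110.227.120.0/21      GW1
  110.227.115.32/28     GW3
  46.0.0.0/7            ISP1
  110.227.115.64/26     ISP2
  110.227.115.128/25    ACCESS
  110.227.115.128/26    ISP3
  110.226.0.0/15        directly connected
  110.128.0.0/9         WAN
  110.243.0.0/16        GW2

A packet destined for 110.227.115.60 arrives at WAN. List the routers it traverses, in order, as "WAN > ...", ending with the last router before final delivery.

WAN > BORDER > ACCESS > DIST2

At WAN: longest match for 110.227.115.60 is 110.227.112.0/22 -> BORDER
At BORDER: longest match for 110.227.115.60 is 110.224.0.0/12 -> ACCESS
At ACCESS: longest match for 110.227.115.60 is 110.227.0.0/17 -> DIST2
At DIST2: longest match for 110.227.115.60 is 110.226.0.0/15 -> directly connected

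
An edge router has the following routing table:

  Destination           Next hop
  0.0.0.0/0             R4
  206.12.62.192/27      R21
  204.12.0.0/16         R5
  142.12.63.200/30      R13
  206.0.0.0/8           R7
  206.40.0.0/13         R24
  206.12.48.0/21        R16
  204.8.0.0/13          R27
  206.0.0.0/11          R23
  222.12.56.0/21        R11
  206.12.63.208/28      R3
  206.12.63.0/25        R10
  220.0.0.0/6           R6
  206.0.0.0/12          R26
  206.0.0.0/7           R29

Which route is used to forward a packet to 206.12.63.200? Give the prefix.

Entries matching 206.12.63.200:
  0.0.0.0/0 (default, matches everything)
  206.0.0.0/7 (206.0.0.0 - 207.255.255.255)
  206.0.0.0/8 (206.0.0.0 - 206.255.255.255)
  206.0.0.0/11 (206.0.0.0 - 206.31.255.255)
  206.0.0.0/12 (206.0.0.0 - 206.15.255.255)
Most specific is 206.0.0.0/12.

206.0.0.0/12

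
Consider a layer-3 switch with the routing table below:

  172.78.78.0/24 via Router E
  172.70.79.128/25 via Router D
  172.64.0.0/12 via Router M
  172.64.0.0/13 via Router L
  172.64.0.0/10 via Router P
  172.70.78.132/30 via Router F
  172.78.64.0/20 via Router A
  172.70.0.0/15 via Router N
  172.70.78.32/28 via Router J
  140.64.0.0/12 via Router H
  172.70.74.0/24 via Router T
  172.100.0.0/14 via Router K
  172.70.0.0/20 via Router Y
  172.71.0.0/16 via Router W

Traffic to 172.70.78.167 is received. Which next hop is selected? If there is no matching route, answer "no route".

Router N

Routes whose prefix contains 172.70.78.167:
  172.64.0.0/10 (172.64.0.0 - 172.127.255.255) -> Router P
  172.64.0.0/12 (172.64.0.0 - 172.79.255.255) -> Router M
  172.64.0.0/13 (172.64.0.0 - 172.71.255.255) -> Router L
  172.70.0.0/15 (172.70.0.0 - 172.71.255.255) -> Router N
More-specific entries that do NOT match:
  172.70.78.132/30 (172.70.78.132 - 172.70.78.135) does not contain 172.70.78.167
  172.70.78.32/28 (172.70.78.32 - 172.70.78.47) does not contain 172.70.78.167
  172.70.79.128/25 (172.70.79.128 - 172.70.79.255) does not contain 172.70.78.167
  172.78.78.0/24 (172.78.78.0 - 172.78.78.255) does not contain 172.70.78.167
  172.70.74.0/24 (172.70.74.0 - 172.70.74.255) does not contain 172.70.78.167
  172.78.64.0/20 (172.78.64.0 - 172.78.79.255) does not contain 172.70.78.167
  172.70.0.0/20 (172.70.0.0 - 172.70.15.255) does not contain 172.70.78.167
  172.71.0.0/16 (172.71.0.0 - 172.71.255.255) does not contain 172.70.78.167
Longest matching prefix is /15 -> next hop Router N.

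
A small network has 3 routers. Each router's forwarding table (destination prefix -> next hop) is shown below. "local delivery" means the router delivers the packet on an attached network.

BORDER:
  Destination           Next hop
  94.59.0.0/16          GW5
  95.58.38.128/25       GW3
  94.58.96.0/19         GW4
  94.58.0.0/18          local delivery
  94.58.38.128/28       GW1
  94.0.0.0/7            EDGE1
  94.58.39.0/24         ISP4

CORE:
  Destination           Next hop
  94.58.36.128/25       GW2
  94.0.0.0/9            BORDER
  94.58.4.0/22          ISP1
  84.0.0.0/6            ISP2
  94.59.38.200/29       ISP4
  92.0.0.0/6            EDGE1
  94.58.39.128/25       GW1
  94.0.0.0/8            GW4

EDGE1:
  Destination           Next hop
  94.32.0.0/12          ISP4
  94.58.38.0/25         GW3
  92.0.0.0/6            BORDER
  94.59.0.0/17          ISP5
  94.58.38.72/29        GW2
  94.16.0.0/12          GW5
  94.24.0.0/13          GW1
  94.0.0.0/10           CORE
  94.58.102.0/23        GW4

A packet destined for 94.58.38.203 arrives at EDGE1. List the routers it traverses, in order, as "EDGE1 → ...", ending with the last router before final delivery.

At EDGE1: longest match for 94.58.38.203 is 94.0.0.0/10 -> CORE
At CORE: longest match for 94.58.38.203 is 94.0.0.0/9 -> BORDER
At BORDER: longest match for 94.58.38.203 is 94.58.0.0/18 -> local delivery

EDGE1 → CORE → BORDER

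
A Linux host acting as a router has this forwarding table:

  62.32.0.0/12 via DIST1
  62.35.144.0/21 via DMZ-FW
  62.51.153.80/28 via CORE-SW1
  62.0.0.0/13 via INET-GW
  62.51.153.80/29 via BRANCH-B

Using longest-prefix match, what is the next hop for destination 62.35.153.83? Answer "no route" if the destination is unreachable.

DIST1

Routes whose prefix contains 62.35.153.83:
  62.32.0.0/12 (62.32.0.0 - 62.47.255.255) -> DIST1
More-specific entries that do NOT match:
  62.51.153.80/29 (62.51.153.80 - 62.51.153.87) does not contain 62.35.153.83
  62.51.153.80/28 (62.51.153.80 - 62.51.153.95) does not contain 62.35.153.83
  62.35.144.0/21 (62.35.144.0 - 62.35.151.255) does not contain 62.35.153.83
  62.0.0.0/13 (62.0.0.0 - 62.7.255.255) does not contain 62.35.153.83
Longest matching prefix is /12 -> next hop DIST1.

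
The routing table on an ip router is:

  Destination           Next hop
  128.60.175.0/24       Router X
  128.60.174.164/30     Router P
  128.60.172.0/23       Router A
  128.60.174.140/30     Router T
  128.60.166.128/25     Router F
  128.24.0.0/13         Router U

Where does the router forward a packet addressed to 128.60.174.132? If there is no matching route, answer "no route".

No entry's prefix contains 128.60.174.132; there is no default route.

no route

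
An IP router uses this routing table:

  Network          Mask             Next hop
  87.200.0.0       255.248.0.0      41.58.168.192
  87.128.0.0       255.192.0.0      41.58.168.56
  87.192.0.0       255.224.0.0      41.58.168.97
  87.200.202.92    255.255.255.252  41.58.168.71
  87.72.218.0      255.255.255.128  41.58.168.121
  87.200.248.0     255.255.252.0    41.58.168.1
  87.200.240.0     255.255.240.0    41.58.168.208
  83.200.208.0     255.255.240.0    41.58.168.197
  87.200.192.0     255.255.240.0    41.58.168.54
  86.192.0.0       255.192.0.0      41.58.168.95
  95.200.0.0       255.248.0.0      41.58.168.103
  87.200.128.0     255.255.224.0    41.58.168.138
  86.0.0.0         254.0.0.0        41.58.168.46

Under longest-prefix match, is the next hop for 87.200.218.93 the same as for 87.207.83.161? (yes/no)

yes

87.200.218.93: longest match 87.200.0.0/13 -> 41.58.168.192
87.207.83.161: longest match 87.200.0.0/13 -> 41.58.168.192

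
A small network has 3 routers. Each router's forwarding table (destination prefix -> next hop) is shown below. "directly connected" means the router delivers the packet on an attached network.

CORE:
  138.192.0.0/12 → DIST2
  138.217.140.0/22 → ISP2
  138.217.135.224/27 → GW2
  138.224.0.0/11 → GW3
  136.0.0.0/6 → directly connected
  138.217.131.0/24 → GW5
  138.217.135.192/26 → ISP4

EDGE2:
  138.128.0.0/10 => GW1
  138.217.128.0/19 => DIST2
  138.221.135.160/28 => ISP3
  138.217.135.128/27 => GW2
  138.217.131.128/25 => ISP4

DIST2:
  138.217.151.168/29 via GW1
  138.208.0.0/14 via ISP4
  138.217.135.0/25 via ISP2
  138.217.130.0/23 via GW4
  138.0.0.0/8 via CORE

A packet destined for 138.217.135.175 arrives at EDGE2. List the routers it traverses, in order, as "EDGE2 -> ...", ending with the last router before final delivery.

At EDGE2: longest match for 138.217.135.175 is 138.217.128.0/19 -> DIST2
At DIST2: longest match for 138.217.135.175 is 138.0.0.0/8 -> CORE
At CORE: longest match for 138.217.135.175 is 136.0.0.0/6 -> directly connected

EDGE2 -> DIST2 -> CORE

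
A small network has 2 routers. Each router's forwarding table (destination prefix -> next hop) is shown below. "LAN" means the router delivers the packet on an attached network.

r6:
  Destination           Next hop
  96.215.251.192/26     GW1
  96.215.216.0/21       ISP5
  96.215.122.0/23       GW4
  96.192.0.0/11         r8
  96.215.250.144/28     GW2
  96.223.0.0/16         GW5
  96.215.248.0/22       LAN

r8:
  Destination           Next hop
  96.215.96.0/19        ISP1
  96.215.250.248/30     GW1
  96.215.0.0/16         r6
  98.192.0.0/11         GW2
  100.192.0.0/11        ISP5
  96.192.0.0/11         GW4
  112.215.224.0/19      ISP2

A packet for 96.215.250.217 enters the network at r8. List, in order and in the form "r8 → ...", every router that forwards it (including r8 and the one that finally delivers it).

r8 → r6

At r8: longest match for 96.215.250.217 is 96.215.0.0/16 -> r6
At r6: longest match for 96.215.250.217 is 96.215.248.0/22 -> LAN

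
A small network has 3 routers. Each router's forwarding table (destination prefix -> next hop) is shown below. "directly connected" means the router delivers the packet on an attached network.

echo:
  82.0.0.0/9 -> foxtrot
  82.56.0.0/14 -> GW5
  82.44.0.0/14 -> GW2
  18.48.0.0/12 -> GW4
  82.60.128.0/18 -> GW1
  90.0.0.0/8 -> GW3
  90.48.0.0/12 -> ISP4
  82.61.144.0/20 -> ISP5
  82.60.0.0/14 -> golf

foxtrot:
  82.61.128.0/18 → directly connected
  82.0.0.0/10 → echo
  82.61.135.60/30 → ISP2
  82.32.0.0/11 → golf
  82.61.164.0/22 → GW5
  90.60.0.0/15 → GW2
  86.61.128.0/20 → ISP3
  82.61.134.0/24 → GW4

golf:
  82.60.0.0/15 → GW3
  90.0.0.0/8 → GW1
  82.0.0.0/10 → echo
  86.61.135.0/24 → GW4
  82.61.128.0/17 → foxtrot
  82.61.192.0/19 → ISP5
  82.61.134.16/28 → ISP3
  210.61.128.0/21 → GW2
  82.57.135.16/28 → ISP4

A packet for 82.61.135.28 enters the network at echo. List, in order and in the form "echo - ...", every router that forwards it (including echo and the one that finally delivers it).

echo - golf - foxtrot

At echo: longest match for 82.61.135.28 is 82.60.0.0/14 -> golf
At golf: longest match for 82.61.135.28 is 82.61.128.0/17 -> foxtrot
At foxtrot: longest match for 82.61.135.28 is 82.61.128.0/18 -> directly connected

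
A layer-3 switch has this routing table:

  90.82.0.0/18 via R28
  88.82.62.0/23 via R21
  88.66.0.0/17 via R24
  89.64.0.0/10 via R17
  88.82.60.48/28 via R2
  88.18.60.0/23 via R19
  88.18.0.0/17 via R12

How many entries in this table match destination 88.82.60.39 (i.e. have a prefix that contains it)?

0

No listed prefix contains 88.82.60.39.
Total matching entries: 0.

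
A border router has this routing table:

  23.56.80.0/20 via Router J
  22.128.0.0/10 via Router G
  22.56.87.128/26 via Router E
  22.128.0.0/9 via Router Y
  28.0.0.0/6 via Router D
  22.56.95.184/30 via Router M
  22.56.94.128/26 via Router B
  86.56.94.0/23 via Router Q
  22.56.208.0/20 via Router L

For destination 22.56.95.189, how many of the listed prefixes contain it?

0

No listed prefix contains 22.56.95.189.
Total matching entries: 0.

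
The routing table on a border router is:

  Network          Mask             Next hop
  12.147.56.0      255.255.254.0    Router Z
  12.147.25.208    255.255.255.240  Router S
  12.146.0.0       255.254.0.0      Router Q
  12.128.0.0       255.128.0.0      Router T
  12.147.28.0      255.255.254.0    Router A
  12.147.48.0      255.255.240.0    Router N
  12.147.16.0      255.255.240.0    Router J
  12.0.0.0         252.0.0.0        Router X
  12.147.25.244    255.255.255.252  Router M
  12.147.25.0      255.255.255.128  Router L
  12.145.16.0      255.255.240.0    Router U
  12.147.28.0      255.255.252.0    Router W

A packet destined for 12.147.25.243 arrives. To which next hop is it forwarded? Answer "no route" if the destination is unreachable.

Routes whose prefix contains 12.147.25.243:
  12.0.0.0/6 (12.0.0.0 - 15.255.255.255) -> Router X
  12.128.0.0/9 (12.128.0.0 - 12.255.255.255) -> Router T
  12.146.0.0/15 (12.146.0.0 - 12.147.255.255) -> Router Q
  12.147.16.0/20 (12.147.16.0 - 12.147.31.255) -> Router J
More-specific entries that do NOT match:
  12.147.25.244/30 (12.147.25.244 - 12.147.25.247) does not contain 12.147.25.243
  12.147.25.208/28 (12.147.25.208 - 12.147.25.223) does not contain 12.147.25.243
  12.147.25.0/25 (12.147.25.0 - 12.147.25.127) does not contain 12.147.25.243
  12.147.56.0/23 (12.147.56.0 - 12.147.57.255) does not contain 12.147.25.243
  12.147.28.0/23 (12.147.28.0 - 12.147.29.255) does not contain 12.147.25.243
  12.147.28.0/22 (12.147.28.0 - 12.147.31.255) does not contain 12.147.25.243
Longest matching prefix is /20 -> next hop Router J.

Router J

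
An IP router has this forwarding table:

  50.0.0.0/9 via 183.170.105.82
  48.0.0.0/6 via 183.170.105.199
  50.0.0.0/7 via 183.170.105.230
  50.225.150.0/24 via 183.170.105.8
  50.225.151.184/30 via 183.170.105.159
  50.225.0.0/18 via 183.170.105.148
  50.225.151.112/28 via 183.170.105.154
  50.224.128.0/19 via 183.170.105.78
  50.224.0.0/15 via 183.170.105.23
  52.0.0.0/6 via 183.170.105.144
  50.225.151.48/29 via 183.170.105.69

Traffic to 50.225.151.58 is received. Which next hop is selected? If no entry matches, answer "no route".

183.170.105.23

Routes whose prefix contains 50.225.151.58:
  48.0.0.0/6 (48.0.0.0 - 51.255.255.255) -> 183.170.105.199
  50.0.0.0/7 (50.0.0.0 - 51.255.255.255) -> 183.170.105.230
  50.224.0.0/15 (50.224.0.0 - 50.225.255.255) -> 183.170.105.23
More-specific entries that do NOT match:
  50.225.151.184/30 (50.225.151.184 - 50.225.151.187) does not contain 50.225.151.58
  50.225.151.48/29 (50.225.151.48 - 50.225.151.55) does not contain 50.225.151.58
  50.225.151.112/28 (50.225.151.112 - 50.225.151.127) does not contain 50.225.151.58
  50.225.150.0/24 (50.225.150.0 - 50.225.150.255) does not contain 50.225.151.58
  50.224.128.0/19 (50.224.128.0 - 50.224.159.255) does not contain 50.225.151.58
  50.225.0.0/18 (50.225.0.0 - 50.225.63.255) does not contain 50.225.151.58
Longest matching prefix is /15 -> next hop 183.170.105.23.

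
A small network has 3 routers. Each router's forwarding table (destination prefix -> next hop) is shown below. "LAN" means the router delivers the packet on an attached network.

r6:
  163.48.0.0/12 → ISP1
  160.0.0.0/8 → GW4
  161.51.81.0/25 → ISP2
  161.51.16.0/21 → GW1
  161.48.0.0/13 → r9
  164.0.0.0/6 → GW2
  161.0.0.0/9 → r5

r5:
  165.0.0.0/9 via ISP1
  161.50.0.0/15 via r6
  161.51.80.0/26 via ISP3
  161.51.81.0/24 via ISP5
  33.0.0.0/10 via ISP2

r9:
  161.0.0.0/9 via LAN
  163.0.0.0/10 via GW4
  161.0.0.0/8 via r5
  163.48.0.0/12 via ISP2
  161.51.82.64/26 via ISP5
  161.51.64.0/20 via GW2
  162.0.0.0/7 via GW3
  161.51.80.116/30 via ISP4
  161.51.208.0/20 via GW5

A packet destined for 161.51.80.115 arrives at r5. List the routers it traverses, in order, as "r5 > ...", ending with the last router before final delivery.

r5 > r6 > r9

At r5: longest match for 161.51.80.115 is 161.50.0.0/15 -> r6
At r6: longest match for 161.51.80.115 is 161.48.0.0/13 -> r9
At r9: longest match for 161.51.80.115 is 161.0.0.0/9 -> LAN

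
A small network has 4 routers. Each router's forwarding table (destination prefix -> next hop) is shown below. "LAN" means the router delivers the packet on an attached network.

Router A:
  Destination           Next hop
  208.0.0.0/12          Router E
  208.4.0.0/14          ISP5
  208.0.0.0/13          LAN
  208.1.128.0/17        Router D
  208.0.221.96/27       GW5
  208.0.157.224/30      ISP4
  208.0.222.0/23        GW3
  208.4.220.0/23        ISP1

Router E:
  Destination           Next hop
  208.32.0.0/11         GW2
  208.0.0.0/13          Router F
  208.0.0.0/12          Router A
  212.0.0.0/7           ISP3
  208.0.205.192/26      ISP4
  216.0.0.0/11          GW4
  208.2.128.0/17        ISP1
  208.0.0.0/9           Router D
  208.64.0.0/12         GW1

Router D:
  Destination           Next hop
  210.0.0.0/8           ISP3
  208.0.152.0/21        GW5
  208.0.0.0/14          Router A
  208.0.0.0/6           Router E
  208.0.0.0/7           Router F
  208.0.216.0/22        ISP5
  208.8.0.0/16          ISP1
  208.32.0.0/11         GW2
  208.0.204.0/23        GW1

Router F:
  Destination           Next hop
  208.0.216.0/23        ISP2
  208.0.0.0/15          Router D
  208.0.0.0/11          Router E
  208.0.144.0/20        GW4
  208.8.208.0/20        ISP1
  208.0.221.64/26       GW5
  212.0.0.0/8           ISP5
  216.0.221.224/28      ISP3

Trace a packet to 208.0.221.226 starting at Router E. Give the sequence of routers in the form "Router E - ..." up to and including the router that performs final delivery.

Router E - Router F - Router D - Router A

At Router E: longest match for 208.0.221.226 is 208.0.0.0/13 -> Router F
At Router F: longest match for 208.0.221.226 is 208.0.0.0/15 -> Router D
At Router D: longest match for 208.0.221.226 is 208.0.0.0/14 -> Router A
At Router A: longest match for 208.0.221.226 is 208.0.0.0/13 -> LAN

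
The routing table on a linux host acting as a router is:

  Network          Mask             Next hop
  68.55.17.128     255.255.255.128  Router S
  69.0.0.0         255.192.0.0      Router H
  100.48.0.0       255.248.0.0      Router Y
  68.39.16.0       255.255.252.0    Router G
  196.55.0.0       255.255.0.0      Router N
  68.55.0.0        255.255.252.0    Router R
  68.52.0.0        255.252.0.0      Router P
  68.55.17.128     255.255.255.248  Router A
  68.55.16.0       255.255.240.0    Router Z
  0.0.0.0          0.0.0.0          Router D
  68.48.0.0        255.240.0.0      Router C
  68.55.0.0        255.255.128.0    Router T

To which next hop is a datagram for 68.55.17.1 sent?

Router Z

Routes whose prefix contains 68.55.17.1:
  0.0.0.0/0 (default, matches everything) -> Router D
  68.48.0.0/12 (68.48.0.0 - 68.63.255.255) -> Router C
  68.52.0.0/14 (68.52.0.0 - 68.55.255.255) -> Router P
  68.55.0.0/17 (68.55.0.0 - 68.55.127.255) -> Router T
  68.55.16.0/20 (68.55.16.0 - 68.55.31.255) -> Router Z
More-specific entries that do NOT match:
  68.55.17.128/29 (68.55.17.128 - 68.55.17.135) does not contain 68.55.17.1
  68.55.17.128/25 (68.55.17.128 - 68.55.17.255) does not contain 68.55.17.1
  68.39.16.0/22 (68.39.16.0 - 68.39.19.255) does not contain 68.55.17.1
  68.55.0.0/22 (68.55.0.0 - 68.55.3.255) does not contain 68.55.17.1
Longest matching prefix is /20 -> next hop Router Z.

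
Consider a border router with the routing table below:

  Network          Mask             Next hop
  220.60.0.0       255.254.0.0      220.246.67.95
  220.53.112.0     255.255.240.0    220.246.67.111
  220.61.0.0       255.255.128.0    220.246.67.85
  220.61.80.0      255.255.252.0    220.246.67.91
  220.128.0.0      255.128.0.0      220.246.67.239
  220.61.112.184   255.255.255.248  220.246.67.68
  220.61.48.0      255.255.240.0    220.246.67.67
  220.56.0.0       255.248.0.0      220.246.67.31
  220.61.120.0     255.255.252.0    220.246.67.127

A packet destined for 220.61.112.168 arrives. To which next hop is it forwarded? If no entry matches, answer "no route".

Routes whose prefix contains 220.61.112.168:
  220.56.0.0/13 (220.56.0.0 - 220.63.255.255) -> 220.246.67.31
  220.60.0.0/15 (220.60.0.0 - 220.61.255.255) -> 220.246.67.95
  220.61.0.0/17 (220.61.0.0 - 220.61.127.255) -> 220.246.67.85
More-specific entries that do NOT match:
  220.61.112.184/29 (220.61.112.184 - 220.61.112.191) does not contain 220.61.112.168
  220.61.80.0/22 (220.61.80.0 - 220.61.83.255) does not contain 220.61.112.168
  220.61.120.0/22 (220.61.120.0 - 220.61.123.255) does not contain 220.61.112.168
  220.53.112.0/20 (220.53.112.0 - 220.53.127.255) does not contain 220.61.112.168
  220.61.48.0/20 (220.61.48.0 - 220.61.63.255) does not contain 220.61.112.168
Longest matching prefix is /17 -> next hop 220.246.67.85.

220.246.67.85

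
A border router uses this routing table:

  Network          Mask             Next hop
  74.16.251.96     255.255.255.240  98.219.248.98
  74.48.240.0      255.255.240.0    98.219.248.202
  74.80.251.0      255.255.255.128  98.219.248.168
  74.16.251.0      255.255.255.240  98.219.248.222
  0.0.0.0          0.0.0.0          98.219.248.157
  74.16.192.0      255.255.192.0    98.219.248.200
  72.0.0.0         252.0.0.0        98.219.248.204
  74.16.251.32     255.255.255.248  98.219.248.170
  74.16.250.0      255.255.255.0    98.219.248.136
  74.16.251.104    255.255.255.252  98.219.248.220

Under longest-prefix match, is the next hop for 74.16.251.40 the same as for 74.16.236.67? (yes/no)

74.16.251.40: longest match 74.16.192.0/18 -> 98.219.248.200
74.16.236.67: longest match 74.16.192.0/18 -> 98.219.248.200

yes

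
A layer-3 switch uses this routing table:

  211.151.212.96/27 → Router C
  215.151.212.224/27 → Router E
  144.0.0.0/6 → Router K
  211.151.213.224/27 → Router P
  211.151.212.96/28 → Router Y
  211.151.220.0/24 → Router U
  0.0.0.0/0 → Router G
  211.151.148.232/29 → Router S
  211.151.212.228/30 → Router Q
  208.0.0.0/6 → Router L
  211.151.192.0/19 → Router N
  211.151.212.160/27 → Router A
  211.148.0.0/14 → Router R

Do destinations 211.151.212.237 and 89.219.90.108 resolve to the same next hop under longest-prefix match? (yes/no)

no

211.151.212.237: longest match 211.151.192.0/19 -> Router N
89.219.90.108: longest match 0.0.0.0/0 -> Router G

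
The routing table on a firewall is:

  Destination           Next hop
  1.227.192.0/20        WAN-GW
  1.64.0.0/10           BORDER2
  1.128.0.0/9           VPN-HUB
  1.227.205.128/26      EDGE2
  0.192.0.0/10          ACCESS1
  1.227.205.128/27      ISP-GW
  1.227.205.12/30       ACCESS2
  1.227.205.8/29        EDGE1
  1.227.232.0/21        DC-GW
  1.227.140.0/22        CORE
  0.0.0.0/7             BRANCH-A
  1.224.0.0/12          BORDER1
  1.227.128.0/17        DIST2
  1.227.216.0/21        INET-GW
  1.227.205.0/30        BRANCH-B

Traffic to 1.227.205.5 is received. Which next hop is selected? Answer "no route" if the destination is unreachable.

Routes whose prefix contains 1.227.205.5:
  0.0.0.0/7 (0.0.0.0 - 1.255.255.255) -> BRANCH-A
  1.128.0.0/9 (1.128.0.0 - 1.255.255.255) -> VPN-HUB
  1.224.0.0/12 (1.224.0.0 - 1.239.255.255) -> BORDER1
  1.227.128.0/17 (1.227.128.0 - 1.227.255.255) -> DIST2
  1.227.192.0/20 (1.227.192.0 - 1.227.207.255) -> WAN-GW
More-specific entries that do NOT match:
  1.227.205.12/30 (1.227.205.12 - 1.227.205.15) does not contain 1.227.205.5
  1.227.205.0/30 (1.227.205.0 - 1.227.205.3) does not contain 1.227.205.5
  1.227.205.8/29 (1.227.205.8 - 1.227.205.15) does not contain 1.227.205.5
  1.227.205.128/27 (1.227.205.128 - 1.227.205.159) does not contain 1.227.205.5
  1.227.205.128/26 (1.227.205.128 - 1.227.205.191) does not contain 1.227.205.5
  1.227.140.0/22 (1.227.140.0 - 1.227.143.255) does not contain 1.227.205.5
  1.227.232.0/21 (1.227.232.0 - 1.227.239.255) does not contain 1.227.205.5
  1.227.216.0/21 (1.227.216.0 - 1.227.223.255) does not contain 1.227.205.5
Longest matching prefix is /20 -> next hop WAN-GW.

WAN-GW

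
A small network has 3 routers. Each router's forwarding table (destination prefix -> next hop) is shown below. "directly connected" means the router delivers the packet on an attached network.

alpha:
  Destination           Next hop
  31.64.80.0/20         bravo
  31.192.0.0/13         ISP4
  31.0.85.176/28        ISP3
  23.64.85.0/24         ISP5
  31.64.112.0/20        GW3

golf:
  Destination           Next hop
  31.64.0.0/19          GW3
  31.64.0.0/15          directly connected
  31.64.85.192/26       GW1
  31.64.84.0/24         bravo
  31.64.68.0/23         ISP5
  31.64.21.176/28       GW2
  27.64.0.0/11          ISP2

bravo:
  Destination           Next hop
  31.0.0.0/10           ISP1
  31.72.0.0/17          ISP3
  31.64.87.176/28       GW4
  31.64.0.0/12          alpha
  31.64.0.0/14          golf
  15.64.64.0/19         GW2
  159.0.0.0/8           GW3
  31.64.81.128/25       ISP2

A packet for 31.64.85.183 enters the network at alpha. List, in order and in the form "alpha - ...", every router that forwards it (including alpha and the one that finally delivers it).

At alpha: longest match for 31.64.85.183 is 31.64.80.0/20 -> bravo
At bravo: longest match for 31.64.85.183 is 31.64.0.0/14 -> golf
At golf: longest match for 31.64.85.183 is 31.64.0.0/15 -> directly connected

alpha - bravo - golf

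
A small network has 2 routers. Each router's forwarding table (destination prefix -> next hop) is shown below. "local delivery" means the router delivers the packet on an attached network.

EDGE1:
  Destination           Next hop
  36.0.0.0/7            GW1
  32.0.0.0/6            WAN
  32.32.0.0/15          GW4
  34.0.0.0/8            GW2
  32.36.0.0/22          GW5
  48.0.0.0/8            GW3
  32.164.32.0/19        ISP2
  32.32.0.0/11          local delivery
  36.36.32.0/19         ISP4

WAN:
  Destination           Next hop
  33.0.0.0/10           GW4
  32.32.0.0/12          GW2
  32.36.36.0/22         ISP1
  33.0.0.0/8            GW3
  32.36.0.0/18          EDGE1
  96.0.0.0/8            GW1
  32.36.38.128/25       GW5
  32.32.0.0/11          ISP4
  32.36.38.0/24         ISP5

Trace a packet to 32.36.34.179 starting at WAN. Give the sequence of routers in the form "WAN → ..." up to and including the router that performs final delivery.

WAN → EDGE1

At WAN: longest match for 32.36.34.179 is 32.36.0.0/18 -> EDGE1
At EDGE1: longest match for 32.36.34.179 is 32.32.0.0/11 -> local delivery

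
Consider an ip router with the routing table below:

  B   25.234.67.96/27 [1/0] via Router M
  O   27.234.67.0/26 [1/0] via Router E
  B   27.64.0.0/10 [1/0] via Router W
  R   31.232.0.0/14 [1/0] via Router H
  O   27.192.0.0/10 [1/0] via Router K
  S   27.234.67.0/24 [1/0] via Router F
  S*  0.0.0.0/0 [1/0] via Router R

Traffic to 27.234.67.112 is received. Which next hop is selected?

Router F

Routes whose prefix contains 27.234.67.112:
  0.0.0.0/0 (default, matches everything) -> Router R
  27.192.0.0/10 (27.192.0.0 - 27.255.255.255) -> Router K
  27.234.67.0/24 (27.234.67.0 - 27.234.67.255) -> Router F
More-specific entries that do NOT match:
  25.234.67.96/27 (25.234.67.96 - 25.234.67.127) does not contain 27.234.67.112
  27.234.67.0/26 (27.234.67.0 - 27.234.67.63) does not contain 27.234.67.112
Longest matching prefix is /24 -> next hop Router F.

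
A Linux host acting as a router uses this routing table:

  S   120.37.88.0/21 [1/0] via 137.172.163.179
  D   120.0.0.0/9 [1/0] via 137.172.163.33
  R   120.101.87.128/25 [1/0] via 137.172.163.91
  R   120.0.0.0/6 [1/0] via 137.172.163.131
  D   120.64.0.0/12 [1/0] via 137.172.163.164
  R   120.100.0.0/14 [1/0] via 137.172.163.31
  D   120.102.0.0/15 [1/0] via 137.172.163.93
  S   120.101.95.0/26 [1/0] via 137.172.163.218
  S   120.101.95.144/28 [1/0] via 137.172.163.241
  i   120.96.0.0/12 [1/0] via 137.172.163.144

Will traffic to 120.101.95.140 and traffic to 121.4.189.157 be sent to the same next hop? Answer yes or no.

no

120.101.95.140: longest match 120.100.0.0/14 -> 137.172.163.31
121.4.189.157: longest match 120.0.0.0/6 -> 137.172.163.131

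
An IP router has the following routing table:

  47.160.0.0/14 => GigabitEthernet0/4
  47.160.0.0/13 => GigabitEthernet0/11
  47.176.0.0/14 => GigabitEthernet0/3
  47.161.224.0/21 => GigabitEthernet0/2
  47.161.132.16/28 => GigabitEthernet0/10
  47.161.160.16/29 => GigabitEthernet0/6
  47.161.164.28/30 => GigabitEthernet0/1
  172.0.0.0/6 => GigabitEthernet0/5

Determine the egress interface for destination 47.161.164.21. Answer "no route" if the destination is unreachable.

Routes whose prefix contains 47.161.164.21:
  47.160.0.0/13 (47.160.0.0 - 47.167.255.255) -> GigabitEthernet0/11
  47.160.0.0/14 (47.160.0.0 - 47.163.255.255) -> GigabitEthernet0/4
More-specific entries that do NOT match:
  47.161.164.28/30 (47.161.164.28 - 47.161.164.31) does not contain 47.161.164.21
  47.161.160.16/29 (47.161.160.16 - 47.161.160.23) does not contain 47.161.164.21
  47.161.132.16/28 (47.161.132.16 - 47.161.132.31) does not contain 47.161.164.21
  47.161.224.0/21 (47.161.224.0 - 47.161.231.255) does not contain 47.161.164.21
Longest matching prefix is /14 -> interface GigabitEthernet0/4.

GigabitEthernet0/4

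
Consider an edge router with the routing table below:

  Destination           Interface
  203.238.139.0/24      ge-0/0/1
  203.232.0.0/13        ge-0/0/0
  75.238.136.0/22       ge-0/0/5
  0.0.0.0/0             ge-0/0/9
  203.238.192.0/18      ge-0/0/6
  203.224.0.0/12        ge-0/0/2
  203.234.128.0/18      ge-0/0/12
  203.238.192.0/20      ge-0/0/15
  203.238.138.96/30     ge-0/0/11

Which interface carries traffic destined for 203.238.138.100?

ge-0/0/0

Routes whose prefix contains 203.238.138.100:
  0.0.0.0/0 (default, matches everything) -> ge-0/0/9
  203.224.0.0/12 (203.224.0.0 - 203.239.255.255) -> ge-0/0/2
  203.232.0.0/13 (203.232.0.0 - 203.239.255.255) -> ge-0/0/0
More-specific entries that do NOT match:
  203.238.138.96/30 (203.238.138.96 - 203.238.138.99) does not contain 203.238.138.100
  203.238.139.0/24 (203.238.139.0 - 203.238.139.255) does not contain 203.238.138.100
  75.238.136.0/22 (75.238.136.0 - 75.238.139.255) does not contain 203.238.138.100
  203.238.192.0/20 (203.238.192.0 - 203.238.207.255) does not contain 203.238.138.100
  203.238.192.0/18 (203.238.192.0 - 203.238.255.255) does not contain 203.238.138.100
  203.234.128.0/18 (203.234.128.0 - 203.234.191.255) does not contain 203.238.138.100
Longest matching prefix is /13 -> interface ge-0/0/0.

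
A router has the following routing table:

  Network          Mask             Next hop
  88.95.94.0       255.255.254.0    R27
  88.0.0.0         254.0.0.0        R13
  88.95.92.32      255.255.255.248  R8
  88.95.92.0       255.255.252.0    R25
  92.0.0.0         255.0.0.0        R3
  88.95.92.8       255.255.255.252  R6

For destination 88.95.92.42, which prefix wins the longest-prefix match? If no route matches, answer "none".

Entries matching 88.95.92.42:
  88.0.0.0/7 (88.0.0.0 - 89.255.255.255)
  88.95.92.0/22 (88.95.92.0 - 88.95.95.255)
Most specific is 88.95.92.0/22.

88.95.92.0/22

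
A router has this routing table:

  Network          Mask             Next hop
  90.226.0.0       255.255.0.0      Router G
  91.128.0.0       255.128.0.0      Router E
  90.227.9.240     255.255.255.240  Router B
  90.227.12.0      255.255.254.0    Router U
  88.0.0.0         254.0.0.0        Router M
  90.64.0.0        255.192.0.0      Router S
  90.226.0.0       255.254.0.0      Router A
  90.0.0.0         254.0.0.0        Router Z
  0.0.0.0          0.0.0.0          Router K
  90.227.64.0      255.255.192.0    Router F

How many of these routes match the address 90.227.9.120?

Prefixes containing 90.227.9.120:
  0.0.0.0/0 (default, matches everything)
  90.0.0.0/7 (90.0.0.0 - 91.255.255.255)
  90.226.0.0/15 (90.226.0.0 - 90.227.255.255)
Total matching entries: 3.

3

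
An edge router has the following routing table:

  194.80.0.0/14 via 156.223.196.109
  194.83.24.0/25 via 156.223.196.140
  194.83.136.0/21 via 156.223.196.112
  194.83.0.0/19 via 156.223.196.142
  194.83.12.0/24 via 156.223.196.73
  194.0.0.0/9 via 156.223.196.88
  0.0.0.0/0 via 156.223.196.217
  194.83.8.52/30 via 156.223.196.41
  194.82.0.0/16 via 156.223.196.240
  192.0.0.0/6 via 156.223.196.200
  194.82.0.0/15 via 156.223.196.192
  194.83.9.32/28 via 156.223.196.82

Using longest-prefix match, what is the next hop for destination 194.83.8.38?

Routes whose prefix contains 194.83.8.38:
  0.0.0.0/0 (default, matches everything) -> 156.223.196.217
  192.0.0.0/6 (192.0.0.0 - 195.255.255.255) -> 156.223.196.200
  194.0.0.0/9 (194.0.0.0 - 194.127.255.255) -> 156.223.196.88
  194.80.0.0/14 (194.80.0.0 - 194.83.255.255) -> 156.223.196.109
  194.82.0.0/15 (194.82.0.0 - 194.83.255.255) -> 156.223.196.192
  194.83.0.0/19 (194.83.0.0 - 194.83.31.255) -> 156.223.196.142
More-specific entries that do NOT match:
  194.83.8.52/30 (194.83.8.52 - 194.83.8.55) does not contain 194.83.8.38
  194.83.9.32/28 (194.83.9.32 - 194.83.9.47) does not contain 194.83.8.38
  194.83.24.0/25 (194.83.24.0 - 194.83.24.127) does not contain 194.83.8.38
  194.83.12.0/24 (194.83.12.0 - 194.83.12.255) does not contain 194.83.8.38
  194.83.136.0/21 (194.83.136.0 - 194.83.143.255) does not contain 194.83.8.38
Longest matching prefix is /19 -> next hop 156.223.196.142.

156.223.196.142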